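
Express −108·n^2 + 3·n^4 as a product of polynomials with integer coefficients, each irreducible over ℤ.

Factor out 3·n^2, leaving n^2 − 36, which is a difference of two squares.

3·n^2·(n + 6)·(n − 6)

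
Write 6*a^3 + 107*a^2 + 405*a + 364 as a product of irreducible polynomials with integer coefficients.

(2*a + 7)*(3*a + 4)*(a + 13)

Trying the rational-root candidates, a = -4/3 is a root, so (3*a + 4) is a factor; dividing leaves 2*a^2 + 33*a + 91.
The remaining quadratic factors as (a + 13)(2*a + 7).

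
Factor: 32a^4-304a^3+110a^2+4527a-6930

(2a-11)(4a+15)(4a-7)(a-6)

Testing divisors of the constant over divisors of the leading coefficient, a = 11/2 is a root, so (2a-11) divides it; the quotient is 16a^3-64a^2-297a+630.
Then a = -15/4 is a root, so (4a+15) divides it; the quotient is 4a^2-31a+42.
The remaining quadratic factors as (a-6)(4a-7).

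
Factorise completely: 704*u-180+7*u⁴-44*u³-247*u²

(7*u-2)*(u+5)*(u-2)*(u-9)

Trying the rational-root candidates, u = -5 is a root, so (u+5) divides it; the quotient is 7*u³-79*u²+148*u-36.
Continuing, u = 2 is a root, giving the factor (u-2) and quotient 7*u²-65*u+18.
The remaining quadratic factors as (u-9)(7*u-2).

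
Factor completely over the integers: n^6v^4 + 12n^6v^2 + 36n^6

Pull out the common factor n^6, leaving v^4 + 12v^2 + 36.
Recognize a perfect-square trinomial with the parts v^2 and 6.

n^6(v^2 + 6)^2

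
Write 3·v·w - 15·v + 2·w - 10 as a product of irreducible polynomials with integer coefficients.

(3·v + 2)·(w - 5)

Group as (3·v·w - 15·v) + (2·w - 10) = 3·v·(w - 5) + 2·(w - 5).
Both groups share the factor (w - 5).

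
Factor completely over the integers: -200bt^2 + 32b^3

8b(2b + 5t)(2b - 5t)

Every term has a factor of 8b. Then 4b^2 - 25t^2 = (2b)² − (5t)².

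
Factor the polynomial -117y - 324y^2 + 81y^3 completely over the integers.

Pull out the common factor 9y, then factor the remaining trinomial.

9y(3y + 1)(3y - 13)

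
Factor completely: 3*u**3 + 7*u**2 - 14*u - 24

By the rational root theorem, u = -3 is a root, giving the factor (u + 3) and quotient 3*u**2 - 2*u - 8.
The remaining quadratic factors as (u - 2)(3*u + 4).

(3*u + 4)*(u + 3)*(u - 2)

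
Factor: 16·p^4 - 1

(2·p + 1)·(2·p - 1)·(4·p^2 + 1)

Write as (4·p^2)² − (1)², then factor 4·p^2 - 1 once more.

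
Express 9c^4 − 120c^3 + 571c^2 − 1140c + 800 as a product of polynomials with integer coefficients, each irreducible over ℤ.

(3c − 5)(3c − 8)(c − 4)(c − 5)

Testing divisors of the constant over divisors of the leading coefficient, c = 8/3 is a root, so (3c − 8) divides it; the quotient is 3c^3 − 32c^2 + 105c − 100.
Next, c = 5 is a root, so (c − 5) is a factor; dividing leaves 3c^2 − 17c + 20.
The remaining quadratic factors as (3c − 5)(c − 4).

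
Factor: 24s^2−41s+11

(3s−1)(8s−11)

Need a pair with product 24·11 = 264 and sum −41: that's −33 and −8.
Split the middle term: 24s^2−33s − 8s+11 = 3s(8s−11) − (8s−11).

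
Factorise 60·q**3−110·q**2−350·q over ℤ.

Pull out the common factor 10·q, then factor the remaining trinomial.

10·q·(2·q−7)·(3·q+5)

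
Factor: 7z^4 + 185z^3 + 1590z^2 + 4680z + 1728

(7z + 3)(z + 12)(z + 6)(z + 8)

By the rational root theorem, z = −8 is a root, so (z + 8) divides it; the quotient is 7z^3 + 129z^2 + 558z + 216.
Continuing, z = −12 is a root, giving the factor (z + 12) and quotient 7z^2 + 45z + 18.
The remaining quadratic factors as (z + 6)(7z + 3).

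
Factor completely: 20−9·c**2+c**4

Substitute u = c**2 to get a quadratic in u, then factor.
c**2−4 is a difference of squares.
c**2−5 is irreducible over ℤ (5 is not a perfect square).

(c+2)·(c−2)·(c**2−5)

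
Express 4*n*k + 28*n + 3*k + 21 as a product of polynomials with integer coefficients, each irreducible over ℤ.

(4*n + 3)*(k + 7)

Group as (4*n*k + 28*n) + (3*k + 21) = 4*n*(k + 7) + 3*(k + 7).
Both groups share the factor (k + 7).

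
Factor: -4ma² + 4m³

4m(m - a)(m + a)

Pull out the common factor 4m; m² - a² is a difference of squares.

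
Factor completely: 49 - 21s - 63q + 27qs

Group as (27qs - 63q) + (-21s + 49) = 9q(3s - 7) - 7(3s - 7).
Both groups share the factor (3s - 7).

(3s - 7)(9q - 7)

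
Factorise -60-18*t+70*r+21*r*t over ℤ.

Group as (21*r*t+70*r) + (-18*t-60) = 7*r*(3*t+10) - 6*(3*t+10).
Both groups share the factor (3*t+10).

(3*t+10)*(7*r-6)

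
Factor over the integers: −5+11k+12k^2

Need a pair with product 12·(−5) = −60 and sum 11: that's 15 and −4.
Split the middle term: 12k^2+15k − 4k−5 = 3k(4k+5) − (4k+5).

(3k−1)(4k+5)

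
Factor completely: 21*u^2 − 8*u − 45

(3*u − 5)*(7*u + 9)

Need a pair with product 21·(−45) = −945 and sum −8: that's 27 and −35.
Split the middle term: 21*u^2 + 27*u − 35*u − 45 = 3*u*(7*u + 9) − 5*(7*u + 9).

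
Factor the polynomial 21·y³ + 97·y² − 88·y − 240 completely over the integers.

(3·y + 4)·(7·y − 12)·(y + 5)

Among the possible rational roots, y = −4/3 is a root, so (3·y + 4) is a factor; dividing leaves 7·y² + 23·y − 60.
The remaining quadratic factors as (y + 5)(7·y − 12).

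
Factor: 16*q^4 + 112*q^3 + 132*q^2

4*q^2*(2*q + 11)*(2*q + 3)

Pull out the common factor 4*q^2, then factor the remaining trinomial.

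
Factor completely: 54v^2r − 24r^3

6r(3v − 2r)(3v + 2r)

Factor out 6r, leaving 9v^2 − 4r^2, which is a difference of two squares.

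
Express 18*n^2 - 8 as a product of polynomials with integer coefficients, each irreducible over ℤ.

2*(3*n + 2)*(3*n - 2)

Every term has a factor of 2. Then 9*n^2 - 4 = (3*n)² − (2)².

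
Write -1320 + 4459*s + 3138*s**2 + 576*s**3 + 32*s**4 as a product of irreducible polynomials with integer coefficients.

(2*s + 15)*(4*s + 11)*(4*s - 1)*(s + 8)

By the rational root theorem, s = -15/2 is a root, so (2*s + 15) divides it; the quotient is 16*s**3 + 168*s**2 + 309*s - 88.
Then s = -11/4 is a root, giving the factor (4*s + 11) and quotient 4*s**2 + 31*s - 8.
The remaining quadratic factors as (s + 8)(4*s - 1).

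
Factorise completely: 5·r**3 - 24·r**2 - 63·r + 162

Trying the rational-root candidates, r = 9/5 is a root, so (5·r - 9) is a factor; dividing leaves r**2 - 3·r - 18.
The remaining quadratic factors as (r + 3)(r - 6).

(5·r - 9)·(r + 3)·(r - 6)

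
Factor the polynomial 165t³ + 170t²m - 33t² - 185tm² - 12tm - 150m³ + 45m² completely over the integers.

Group: 11t(15t² - 5tm - 3t - 10m² + 3m) + 15m(15t² - 5tm - 3t - 10m² + 3m); both groups contain (15t² - 5tm - 3t - 10m² + 3m), so (11t + 15m) is a factor with cofactor 15t² - 5tm - 3t - 10m² + 3m.
The cofactor groups again: 15t² - 5tm - 3t - 10m² + 3m = t(15t + 10m - 3) - m(15t + 10m - 3); both groups contain (15t + 10m - 3), giving (t - m)(15t + 10m - 3).

(t - m)(15t + 10m - 3)(11t + 15m)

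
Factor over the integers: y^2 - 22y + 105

(y - 15)(y - 7)

Two integers with product 105 and sum -22 are -7 and -15.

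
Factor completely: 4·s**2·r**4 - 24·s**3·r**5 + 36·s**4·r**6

4·r**4·s**2·(3·s·r - 1)**2

Pull out the common factor 4·s**2·r**4, leaving 9·s**2·r**2 - 6·s·r + 1.
Recognize a perfect-square trinomial with the parts 3·s·r and 1.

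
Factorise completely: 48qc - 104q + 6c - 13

Group as (48qc - 104q) + (6c - 13) = 8q(6c - 13) + (6c - 13).
Both groups share the factor (6c - 13).

(6c - 13)(8q + 1)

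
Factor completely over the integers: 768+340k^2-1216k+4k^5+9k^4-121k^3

Among the possible rational roots, k = -8 is a root, so (k+8) divides it; the quotient is 4k^4-23k^3+63k^2-164k+96.
Then k = 4 is a root, so (k-4) is a factor; dividing leaves 4k^3-7k^2+35k-24.
Next, k = 3/4 is a root, so (4k-3) is a factor; dividing leaves k^2-k+8.
The quadratic k^2-k+8 has discriminant -31 < 0 and is irreducible over ℤ.

(4k-3)(k+8)(k-4)(k^2-k+8)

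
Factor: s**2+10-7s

Two integers with product 10 and sum -7 are -2 and -5.

(s-2)(s-5)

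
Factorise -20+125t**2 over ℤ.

5(5t+2)(5t-2)

Pull out the common factor 5; 25t**2-4 is a difference of squares.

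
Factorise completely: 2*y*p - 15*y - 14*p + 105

(2*p - 15)*(y - 7)

Group as (2*y*p - 15*y) + (-14*p + 105) = y*(2*p - 15) - 7*(2*p - 15).
Both groups share the factor (2*p - 15).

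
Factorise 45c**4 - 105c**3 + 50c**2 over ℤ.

5c**2(3c - 2)(3c - 5)

Pull out the common factor 5c**2, then factor the remaining trinomial.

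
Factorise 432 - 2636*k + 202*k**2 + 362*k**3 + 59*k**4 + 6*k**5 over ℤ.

Testing divisors of the constant over divisors of the leading coefficient, k = -4 is a root, so (k + 4) divides it; the quotient is 6*k**4 + 35*k**3 + 222*k**2 - 686*k + 108.
Next, k = 2 is a root, so (k - 2) divides it; the quotient is 6*k**3 + 47*k**2 + 316*k - 54.
Continuing, k = 1/6 is a root, so (6*k - 1) is a factor; dividing leaves k**2 + 8*k + 54.
The quadratic k**2 + 8*k + 54 has discriminant -152 < 0 and is irreducible over ℤ.

(6*k - 1)*(k + 4)*(k - 2)*(k**2 + 8*k + 54)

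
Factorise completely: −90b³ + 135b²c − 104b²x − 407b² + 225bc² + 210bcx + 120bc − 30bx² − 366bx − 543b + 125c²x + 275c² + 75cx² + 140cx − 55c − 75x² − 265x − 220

Group: 9b(−10b² + 15bc − 6bx − 33b + 25c² + 15cx − 5c − 15x − 20) + (5x + 11)(−10b² + 15bc − 6bx − 33b + 25c² + 15cx − 5c − 15x − 20); both groups contain (−10b² + 15bc − 6bx − 33b + 25c² + 15cx − 5c − 15x − 20), so (9b + 5x + 11) is a factor with cofactor −10b² + 15bc − 6bx − 33b + 25c² + 15cx − 5c − 15x − 20.
The cofactor groups again: −10b² + 15bc − 6bx − 33b + 25c² + 15cx − 5c − 15x − 20 = −5b(2b − 5c + 5) + (−5c − 3x − 4)(2b − 5c + 5); both groups contain (2b − 5c + 5), giving −(5b + 5c + 3x + 4)(2b − 5c + 5).

−(2b − 5c + 5)(5b + 5c + 3x + 4)(9b + 5x + 11)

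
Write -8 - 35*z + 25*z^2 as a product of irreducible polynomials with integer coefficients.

(5*z + 1)*(5*z - 8)

Need a pair with product 25·(-8) = -200 and sum -35: that's 5 and -40.
Split the middle term: 25*z^2 + 5*z - 40*z - 8 = 5*z*(5*z + 1) - 8*(5*z + 1).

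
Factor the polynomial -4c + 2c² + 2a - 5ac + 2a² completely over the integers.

Group: a(2a - c + 2) - 2c(2a - c + 2); both groups contain (2a - c + 2).

(2a - c + 2)(a - 2c)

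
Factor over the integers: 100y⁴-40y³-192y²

4y²(5y+6)(5y-8)

Pull out the common factor 4y², then factor the remaining trinomial.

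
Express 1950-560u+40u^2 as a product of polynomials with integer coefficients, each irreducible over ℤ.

10(2u-13)(2u-15)

Pull out the common factor 10, then factor the remaining trinomial.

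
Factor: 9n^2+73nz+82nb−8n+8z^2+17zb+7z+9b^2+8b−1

Group: n(9n+z+b+1) + (8z+9b−1)(9n+z+b+1); both groups contain (9n+z+b+1).

(n+8z+9b−1)(9n+z+b+1)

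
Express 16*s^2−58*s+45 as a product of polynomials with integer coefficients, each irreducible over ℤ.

(2*s−5)*(8*s−9)

Need a pair with product 16·45 = 720 and sum −58: that's −18 and −40.
Split the middle term: 16*s^2−18*s − 40*s+45 = 2*s*(8*s−9) − 5*(8*s−9).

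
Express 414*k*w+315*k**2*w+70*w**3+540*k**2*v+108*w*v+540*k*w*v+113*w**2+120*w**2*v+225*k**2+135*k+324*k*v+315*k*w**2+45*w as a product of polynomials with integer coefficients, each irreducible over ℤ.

(7*w+12*v+5)*(15*k+10*w+9)*(3*k+w)

Group: 7*w*(45*k**2+45*k*w+27*k+10*w**2+9*w) + (12*v+5)*(45*k**2+45*k*w+27*k+10*w**2+9*w); both groups contain (45*k**2+45*k*w+27*k+10*w**2+9*w), so (7*w+12*v+5) is a factor with cofactor 45*k**2+45*k*w+27*k+10*w**2+9*w.
The cofactor groups again: 45*k**2+45*k*w+27*k+10*w**2+9*w = 15*k*(3*k+w) + (10*w+9)*(3*k+w); both groups contain (3*k+w), giving (15*k+10*w+9)*(3*k+w).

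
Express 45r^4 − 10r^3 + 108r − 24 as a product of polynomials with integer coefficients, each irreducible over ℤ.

(9r − 2)(5r^3 + 12)

Group as (45r^4 + 108r) + (−10r^3 − 24) = 9r(5r^3 + 12) − 2(5r^3 + 12).
Both groups share the factor (5r^3 + 12).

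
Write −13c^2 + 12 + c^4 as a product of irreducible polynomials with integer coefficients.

Substitute u = c^2 to get a quadratic in u, then factor.
c^2 − 1 is a difference of squares.
c^2 − 12 is irreducible over ℤ (12 is not a perfect square).

(c + 1)(c − 1)(c^2 − 12)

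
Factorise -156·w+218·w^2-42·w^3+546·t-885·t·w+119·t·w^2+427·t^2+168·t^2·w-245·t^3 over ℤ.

-(5·t+3·w-13)·(7·t-2·w)·(7·t-7·w+6)

Group: 7·t·(-35·t^2-11·t·w+91·t+6·w^2-26·w) + (-7·w+6)·(-35·t^2-11·t·w+91·t+6·w^2-26·w); both groups contain (-35·t^2-11·t·w+91·t+6·w^2-26·w), so (7·t-7·w+6) is a factor with cofactor -35·t^2-11·t·w+91·t+6·w^2-26·w.
The cofactor groups again: -35·t^2-11·t·w+91·t+6·w^2-26·w = -5·t·(7·t-2·w) + (-3·w+13)·(7·t-2·w); both groups contain (7·t-2·w), giving -(5·t+3·w-13)·(7·t-2·w).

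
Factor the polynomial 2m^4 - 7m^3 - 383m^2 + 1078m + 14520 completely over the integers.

Among the possible rational roots, m = 10 is a root, giving the factor (m - 10) and quotient 2m^3 + 13m^2 - 253m - 1452.
Next, m = -11/2 is a root, giving the factor (2m + 11) and quotient m^2 + m - 132.
The remaining quadratic factors as (m + 12)(m - 11).

(2m + 11)(m + 12)(m - 10)(m - 11)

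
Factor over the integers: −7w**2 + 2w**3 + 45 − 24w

Testing divisors of the constant over divisors of the leading coefficient, w = 3/2 is a root, giving the factor (2w − 3) and quotient w**2 − 2w − 15.
The remaining quadratic factors as (w − 5)(w + 3).

(2w − 3)(w + 3)(w − 5)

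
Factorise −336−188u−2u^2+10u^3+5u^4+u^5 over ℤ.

Testing divisors of the constant over divisors of the leading coefficient, u = −4 is a root, so (u+4) is a factor; dividing leaves u^4+u^3+6u^2−26u−84.
Continuing, u = −2 is a root, so (u+2) is a factor; dividing leaves u^3−u^2+8u−42.
Continuing, u = 3 is a root, so (u−3) is a factor; dividing leaves u^2+2u+14.
The quadratic u^2+2u+14 has discriminant −52 < 0 and is irreducible over ℤ.

(u+2)(u+4)(u−3)(u^2+2u+14)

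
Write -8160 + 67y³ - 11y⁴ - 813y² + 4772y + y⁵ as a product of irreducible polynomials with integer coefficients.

Trying the rational-root candidates, y = 5 is a root, giving the factor (y - 5) and quotient y⁴ - 6y³ + 37y² - 628y + 1632.
Continuing, y = 3 is a root, so (y - 3) is a factor; dividing leaves y³ - 3y² + 28y - 544.
Next, y = 8 is a root, so (y - 8) is a factor; dividing leaves y² + 5y + 68.
The quadratic y² + 5y + 68 has discriminant -247 < 0 and is irreducible over ℤ.

(y - 3)(y - 5)(y - 8)(y² + 5y + 68)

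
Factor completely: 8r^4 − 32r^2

Pull out the common factor 8r^2; r^2 − 4 is a difference of squares.

8r^2(r + 2)(r − 2)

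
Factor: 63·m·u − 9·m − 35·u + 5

Group as (63·m·u − 9·m) + (−35·u + 5) = 9·m·(7·u − 1) − 5·(7·u − 1).
Both groups share the factor (7·u − 1).

(7·u − 1)·(9·m − 5)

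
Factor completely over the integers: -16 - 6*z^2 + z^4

(z^2 + 2)*(z^2 - 8)

Substitute u = z^2 to get a quadratic in u, then factor.
z^2 - 8 is irreducible over ℤ (8 is not a perfect square).
z^2 + 2 is irreducible over ℤ (always positive, so no real roots).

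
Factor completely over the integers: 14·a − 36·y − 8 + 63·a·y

(7·a − 4)·(9·y + 2)

Group as (63·a·y + 14·a) + (−36·y − 8) = 7·a·(9·y + 2) − 4·(9·y + 2).
Both groups share the factor (9·y + 2).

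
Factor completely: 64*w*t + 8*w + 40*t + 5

(8*t + 1)*(8*w + 5)

Group as (64*w*t + 8*w) + (40*t + 5) = 8*w*(8*t + 1) + 5*(8*t + 1).
Both groups share the factor (8*t + 1).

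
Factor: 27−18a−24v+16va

Group as (16va−24v) + (−18a+27) = 8v(2a−3) − 9(2a−3).
Both groups share the factor (2a−3).

(2a−3)(8v−9)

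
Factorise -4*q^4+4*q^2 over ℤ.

-4*q^2*(q+1)*(q-1)

Pull out the common factor 4*q^2, leaving -q^2+1.
Recognize a difference of squares with the parts 1 and q.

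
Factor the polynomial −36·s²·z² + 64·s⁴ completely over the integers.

Pull out the common factor 4·s²; 16·s² − 9·z² is a difference of squares.

4·s²·(4·s + 3·z)·(4·s − 3·z)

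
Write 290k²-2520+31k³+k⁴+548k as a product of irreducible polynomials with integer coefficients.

(k+10)(k+14)(k+9)(k-2)

Testing divisors of the constant over divisors of the leading coefficient, k = -14 is a root, so (k+14) is a factor; dividing leaves k³+17k²+52k-180.
Continuing, k = 2 is a root, so (k-2) is a factor; dividing leaves k²+19k+90.
The remaining quadratic factors as (k+10)(k+9).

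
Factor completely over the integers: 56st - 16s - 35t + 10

(7t - 2)(8s - 5)

Group as (56st - 16s) + (-35t + 10) = 8s(7t - 2) - 5(7t - 2).
Both groups share the factor (7t - 2).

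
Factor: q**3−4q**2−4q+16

(q+2)(q−2)(q−4)

Group as (q**3−4q) + (−4q**2+16) = q(q**2−4) − 4(q**2−4).
Both groups share the factor (q**2−4).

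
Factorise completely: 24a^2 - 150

Factor out 6, leaving 4a^2 - 25, which is a difference of two squares.

6(2a + 5)(2a - 5)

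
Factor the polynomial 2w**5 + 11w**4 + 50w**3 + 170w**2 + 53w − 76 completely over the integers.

Trying the rational-root candidates, w = 1/2 is a root, giving the factor (2w − 1) and quotient w**4 + 6w**3 + 28w**2 + 99w + 76.
Next, w = −4 is a root, so (w + 4) divides it; the quotient is w**3 + 2w**2 + 20w + 19.
Then w = −1 is a root, so (w + 1) divides it; the quotient is w**2 + w + 19.
The quadratic w**2 + w + 19 has discriminant −75 < 0 and is irreducible over ℤ.

(2w − 1)(w + 1)(w + 4)(w**2 + w + 19)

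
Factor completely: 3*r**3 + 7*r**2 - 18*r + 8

(3*r - 2)*(r + 4)*(r - 1)

By the rational root theorem, r = -4 is a root, giving the factor (r + 4) and quotient 3*r**2 - 5*r + 2.
The remaining quadratic factors as (r - 1)(3*r - 2).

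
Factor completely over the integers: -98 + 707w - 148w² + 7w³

(7w - 1)(w - 14)(w - 7)

Trying the rational-root candidates, w = 14 is a root, so (w - 14) divides it; the quotient is 7w² - 50w + 7.
The remaining quadratic factors as (7w - 1)(w - 7).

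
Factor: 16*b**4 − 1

(2*b + 1)*(2*b − 1)*(4*b**2 + 1)

Write as (4*b**2)² − (1)², then factor 4*b**2 − 1 once more.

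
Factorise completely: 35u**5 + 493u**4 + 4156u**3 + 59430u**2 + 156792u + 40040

By the rational root theorem, u = -14/5 is a root, giving the factor (5u + 14) and quotient 7u**4 + 79u**3 + 610u**2 + 10178u + 2860.
Then u = -13 is a root, so (u + 13) is a factor; dividing leaves 7u**3 - 12u**2 + 766u + 220.
Then u = -2/7 is a root, giving the factor (7u + 2) and quotient u**2 - 2u + 110.
The quadratic u**2 - 2u + 110 has discriminant -436 < 0 and is irreducible over ℤ.

(5u + 14)(7u + 2)(u + 13)(u**2 - 2u + 110)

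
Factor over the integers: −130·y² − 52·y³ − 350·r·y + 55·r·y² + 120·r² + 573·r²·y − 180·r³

−(15·r − 4·y − 10)·(3·r + y)·(4·r − 13·y)

Group: 15·r·(−12·r² + 35·r·y + 13·y²) + (−4·y − 10)·(−12·r² + 35·r·y + 13·y²); both groups contain (−12·r² + 35·r·y + 13·y²), so (15·r − 4·y − 10) is a factor with cofactor −12·r² + 35·r·y + 13·y².
The cofactor groups again: −12·r² + 35·r·y + 13·y² = −3·r·(4·r − 13·y) − y·(4·r − 13·y); both groups contain (4·r − 13·y), giving −(3·r + y)·(4·r − 13·y).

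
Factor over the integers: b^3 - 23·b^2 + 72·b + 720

(b + 4)·(b - 12)·(b - 15)

By the rational root theorem, b = 15 is a root, giving the factor (b - 15) and quotient b^2 - 8·b - 48.
The remaining quadratic factors as (b - 12)(b + 4).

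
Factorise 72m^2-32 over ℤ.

Every term has a factor of 8. Then 9m^2-4 = (3m)² − (2)².

8(3m+2)(3m-2)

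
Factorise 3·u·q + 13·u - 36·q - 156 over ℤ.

(3·q + 13)·(u - 12)

Group as (3·u·q + 13·u) + (-36·q - 156) = u·(3·q + 13) - 12·(3·q + 13).
Both groups share the factor (3·q + 13).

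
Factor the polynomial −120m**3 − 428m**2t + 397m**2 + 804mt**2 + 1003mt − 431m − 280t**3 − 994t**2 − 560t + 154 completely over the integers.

−(15m − 14t − 14)(8m − 4t − 11)(m + 5t − 1)

Group: 8m(−15m**2 − 61mt + 29m + 70t**2 + 56t − 14) + (−4t − 11)(−15m**2 − 61mt + 29m + 70t**2 + 56t − 14); both groups contain (−15m**2 − 61mt + 29m + 70t**2 + 56t − 14), so (8m − 4t − 11) is a factor with cofactor −15m**2 − 61mt + 29m + 70t**2 + 56t − 14.
The cofactor groups again: −15m**2 − 61mt + 29m + 70t**2 + 56t − 14 = −m(15m − 14t − 14) + (−5t + 1)(15m − 14t − 14); both groups contain (15m − 14t − 14), giving −(m + 5t − 1)(15m − 14t − 14).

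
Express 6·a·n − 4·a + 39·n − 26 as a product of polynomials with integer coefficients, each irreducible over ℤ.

(2·a + 13)·(3·n − 2)

Group as (6·a·n − 4·a) + (39·n − 26) = 2·a·(3·n − 2) + 13·(3·n − 2).
Both groups share the factor (3·n − 2).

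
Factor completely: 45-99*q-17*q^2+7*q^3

Among the possible rational roots, q = -3 is a root, so (q+3) is a factor; dividing leaves 7*q^2-38*q+15.
The remaining quadratic factors as (q-5)(7*q-3).

(7*q-3)*(q+3)*(q-5)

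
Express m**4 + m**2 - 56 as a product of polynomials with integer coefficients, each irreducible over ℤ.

(m**2 + 8)*(m**2 - 7)

Substitute u = m**2 to get a quadratic in u, then factor.
m**2 + 8 is irreducible over ℤ (always positive, so no real roots).
m**2 - 7 is irreducible over ℤ (7 is not a perfect square).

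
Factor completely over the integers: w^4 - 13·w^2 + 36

Substitute u = w^2 to get a quadratic in u, then factor.
w^2 - 4 is a difference of squares.
w^2 - 9 is a difference of squares.

(w + 2)·(w + 3)·(w - 2)·(w - 3)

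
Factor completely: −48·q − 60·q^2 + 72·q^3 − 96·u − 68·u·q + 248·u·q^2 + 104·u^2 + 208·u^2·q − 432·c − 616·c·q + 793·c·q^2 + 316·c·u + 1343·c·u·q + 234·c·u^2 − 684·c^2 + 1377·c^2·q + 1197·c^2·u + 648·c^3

(8·c + 13·u + 9·q − 12)·(9·c + 8·q + 4)·(9·c + 2·u + q)

Group: 9·c·(72·c^2 + 117·c·u + 145·c·q − 76·c + 104·u·q + 52·u + 72·q^2 − 60·q − 48) + (2·u + q)·(72·c^2 + 117·c·u + 145·c·q − 76·c + 104·u·q + 52·u + 72·q^2 − 60·q − 48); both groups contain (72·c^2 + 117·c·u + 145·c·q − 76·c + 104·u·q + 52·u + 72·q^2 − 60·q − 48), so (9·c + 2·u + q) is a factor with cofactor 72·c^2 + 117·c·u + 145·c·q − 76·c + 104·u·q + 52·u + 72·q^2 − 60·q − 48.
The cofactor groups again: 72·c^2 + 117·c·u + 145·c·q − 76·c + 104·u·q + 52·u + 72·q^2 − 60·q − 48 = 8·c·(9·c + 8·q + 4) + (13·u + 9·q − 12)·(9·c + 8·q + 4); both groups contain (9·c + 8·q + 4), giving (8·c + 13·u + 9·q − 12)·(9·c + 8·q + 4).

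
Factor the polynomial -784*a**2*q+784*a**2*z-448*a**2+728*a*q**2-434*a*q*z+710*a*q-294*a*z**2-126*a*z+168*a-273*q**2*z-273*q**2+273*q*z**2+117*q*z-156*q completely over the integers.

Group: 7*q*(-112*a**2+104*a*q+42*a*z+42*a-39*q*z-39*q) + (-7*z+4)*(-112*a**2+104*a*q+42*a*z+42*a-39*q*z-39*q); both groups contain (-112*a**2+104*a*q+42*a*z+42*a-39*q*z-39*q), so (7*q-7*z+4) is a factor with cofactor -112*a**2+104*a*q+42*a*z+42*a-39*q*z-39*q.
The cofactor groups again: -112*a**2+104*a*q+42*a*z+42*a-39*q*z-39*q = -8*a*(14*a-13*q) + (3*z+3)*(14*a-13*q); both groups contain (14*a-13*q), giving -(8*a-3*z-3)*(14*a-13*q).

-(14*a-13*q)*(7*q-7*z+4)*(8*a-3*z-3)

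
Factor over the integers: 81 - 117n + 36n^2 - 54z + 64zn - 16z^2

Group: -8z(2z - 9n + 9) + (-4n + 9)(2z - 9n + 9); both groups contain (2z - 9n + 9).

-(2z - 9n + 9)(8z + 4n - 9)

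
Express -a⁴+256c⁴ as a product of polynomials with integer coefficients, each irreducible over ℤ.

(4c-a)(4c+a)(16c²+a²)

(4c)⁴ − (a)⁴ = ((4c)² − (a)²)((4c)² + (a)²); the first factor splits again, the second (16c²+a²) is irreducible.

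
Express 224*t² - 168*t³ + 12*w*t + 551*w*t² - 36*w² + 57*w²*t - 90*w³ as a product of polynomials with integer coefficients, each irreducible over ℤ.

Group: 3*w*(-30*w² - 61*w*t - 12*w + 21*t² - 28*t) - 8*t*(-30*w² - 61*w*t - 12*w + 21*t² - 28*t); both groups contain (-30*w² - 61*w*t - 12*w + 21*t² - 28*t), so (3*w - 8*t) is a factor with cofactor -30*w² - 61*w*t - 12*w + 21*t² - 28*t.
The cofactor groups again: -30*w² - 61*w*t - 12*w + 21*t² - 28*t = -10*w*(3*w + 7*t) + (3*t - 4)*(3*w + 7*t); both groups contain (3*w + 7*t), giving -(10*w - 3*t + 4)*(3*w + 7*t).

-(10*w - 3*t + 4)*(3*w - 8*t)*(3*w + 7*t)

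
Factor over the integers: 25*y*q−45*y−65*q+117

Group as (25*y*q−45*y) + (−65*q+117) = 5*y*(5*q−9) − 13*(5*q−9).
Both groups share the factor (5*q−9).

(5*q−9)*(5*y−13)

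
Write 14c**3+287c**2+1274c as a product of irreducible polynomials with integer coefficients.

7c(2c+13)(c+14)

Pull out the common factor 7c, then factor the remaining trinomial.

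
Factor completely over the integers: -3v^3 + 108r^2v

3v(6r + v)(6r - v)

Factor out 3v, leaving 36r^2 - v^2, which is a difference of two squares.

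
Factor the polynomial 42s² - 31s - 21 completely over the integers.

Need a pair with product 42·(-21) = -882 and sum -31: that's 18 and -49.
Split the middle term: 42s² + 18s - 49s - 21 = 6s(7s + 3) - 7(7s + 3).

(6s - 7)(7s + 3)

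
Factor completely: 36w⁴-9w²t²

Pull out the common factor 9w²; 4w²-t² is a difference of squares.

9w²(2w-t)(2w+t)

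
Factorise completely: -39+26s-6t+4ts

(2s-3)(2t+13)

Group as (4ts-6t) + (26s-39) = 2t(2s-3) + 13(2s-3).
Both groups share the factor (2s-3).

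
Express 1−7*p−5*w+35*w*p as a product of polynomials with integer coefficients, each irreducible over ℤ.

(5*w−1)*(7*p−1)

Group as (35*w*p−5*w) + (−7*p+1) = 5*w*(7*p−1) − (7*p−1).
Both groups share the factor (7*p−1).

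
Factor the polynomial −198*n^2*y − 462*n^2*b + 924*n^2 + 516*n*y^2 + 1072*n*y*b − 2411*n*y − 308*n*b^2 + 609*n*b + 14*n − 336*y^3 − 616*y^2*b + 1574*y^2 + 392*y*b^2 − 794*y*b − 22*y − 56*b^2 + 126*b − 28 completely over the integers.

−(11*n − 14*y + 2)*(6*n − 8*y + 4*b − 1)*(3*y + 7*b − 14)

Group: 6*n*(−33*n*y − 77*n*b + 154*n + 42*y^2 + 98*y*b − 202*y − 14*b + 28) + (−8*y + 4*b − 1)*(−33*n*y − 77*n*b + 154*n + 42*y^2 + 98*y*b − 202*y − 14*b + 28); both groups contain (−33*n*y − 77*n*b + 154*n + 42*y^2 + 98*y*b − 202*y − 14*b + 28), so (6*n − 8*y + 4*b − 1) is a factor with cofactor −33*n*y − 77*n*b + 154*n + 42*y^2 + 98*y*b − 202*y − 14*b + 28.
The cofactor groups again: −33*n*y − 77*n*b + 154*n + 42*y^2 + 98*y*b − 202*y − 14*b + 28 = −11*n*(3*y + 7*b − 14) + (14*y − 2)*(3*y + 7*b − 14); both groups contain (3*y + 7*b − 14), giving −(11*n − 14*y + 2)*(3*y + 7*b − 14).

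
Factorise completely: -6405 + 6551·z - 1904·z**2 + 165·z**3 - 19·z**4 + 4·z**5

(4·z - 7)·(z - 3)·(z - 5)·(z**2 + 5·z + 61)

By the rational root theorem, z = 5 is a root, giving the factor (z - 5) and quotient 4·z**4 + z**3 + 170·z**2 - 1054·z + 1281.
Continuing, z = 3 is a root, so (z - 3) is a factor; dividing leaves 4·z**3 + 13·z**2 + 209·z - 427.
Then z = 7/4 is a root, so (4·z - 7) is a factor; dividing leaves z**2 + 5·z + 61.
The quadratic z**2 + 5·z + 61 has discriminant -219 < 0 and is irreducible over ℤ.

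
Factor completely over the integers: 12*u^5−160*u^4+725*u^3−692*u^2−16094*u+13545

Trying the rational-root candidates, u = 9 is a root, so (u−9) divides it; the quotient is 12*u^4−52*u^3+257*u^2+1621*u−1505.
Continuing, u = −7/2 is a root, so (2*u+7) divides it; the quotient is 6*u^3−47*u^2+293*u−215.
Continuing, u = 5/6 is a root, giving the factor (6*u−5) and quotient u^2−7*u+43.
The quadratic u^2−7*u+43 has discriminant −123 < 0 and is irreducible over ℤ.

(2*u+7)*(6*u−5)*(u−9)*(u^2−7*u+43)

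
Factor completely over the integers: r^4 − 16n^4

(r)⁴ − (2n)⁴ = ((r)² − (2n)²)((r)² + (2n)²); the first factor splits again, the second (r^2 + 4n^2) is irreducible.

(r − 2n)(r + 2n)(r^2 + 4n^2)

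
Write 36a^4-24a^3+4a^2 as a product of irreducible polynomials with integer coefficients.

4a^2(3a-1)^2

Factor out 4a^2 first: what remains is 9a^2-6a+1.
Recognize a perfect-square trinomial with the parts 1 and 3a.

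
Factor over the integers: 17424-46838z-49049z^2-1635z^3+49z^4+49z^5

By the rational root theorem, z = 11 is a root, giving the factor (z-11) and quotient 49z^4+588z^3+4833z^2+4114z-1584.
Next, z = 2/7 is a root, so (7z-2) divides it; the quotient is 7z^3+86z^2+715z+792.
Then z = -9/7 is a root, giving the factor (7z+9) and quotient z^2+11z+88.
The quadratic z^2+11z+88 has discriminant -231 < 0 and is irreducible over ℤ.

(7z+9)(7z-2)(z-11)(z^2+11z+88)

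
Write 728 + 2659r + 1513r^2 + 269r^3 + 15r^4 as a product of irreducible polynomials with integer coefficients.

(3r + 1)(5r + 13)(r + 7)(r + 8)

By the rational root theorem, r = −7 is a root, giving the factor (r + 7) and quotient 15r^3 + 164r^2 + 365r + 104.
Then r = −8 is a root, so (r + 8) is a factor; dividing leaves 15r^2 + 44r + 13.
The remaining quadratic factors as (5r + 13)(3r + 1).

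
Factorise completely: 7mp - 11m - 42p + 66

(7p - 11)(m - 6)

Group as (7mp - 11m) + (-42p + 66) = m(7p - 11) - 6(7p - 11).
Both groups share the factor (7p - 11).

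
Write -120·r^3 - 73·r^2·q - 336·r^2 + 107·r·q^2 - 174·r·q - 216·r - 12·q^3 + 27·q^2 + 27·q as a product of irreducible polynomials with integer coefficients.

Group: 8·r·(-15·r^2 - 11·r·q - 42·r + 12·q^2 - 27·q - 27) - q·(-15·r^2 - 11·r·q - 42·r + 12·q^2 - 27·q - 27); both groups contain (-15·r^2 - 11·r·q - 42·r + 12·q^2 - 27·q - 27), so (8·r - q) is a factor with cofactor -15·r^2 - 11·r·q - 42·r + 12·q^2 - 27·q - 27.
The cofactor groups again: -15·r^2 - 11·r·q - 42·r + 12·q^2 - 27·q - 27 = -3·r·(5·r - 3·q + 9) + (-4·q - 3)·(5·r - 3·q + 9); both groups contain (5·r - 3·q + 9), giving -(3·r + 4·q + 3)·(5·r - 3·q + 9).

-(5·r - 3·q + 9)·(8·r - q)·(3·r + 4·q + 3)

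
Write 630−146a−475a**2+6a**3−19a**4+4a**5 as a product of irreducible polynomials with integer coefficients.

Trying the rational-root candidates, a = 7 is a root, so (a−7) is a factor; dividing leaves 4a**4+9a**3+69a**2+8a−90.
Then a = 1 is a root, so (a−1) is a factor; dividing leaves 4a**3+13a**2+82a+90.
Continuing, a = −5/4 is a root, so (4a+5) is a factor; dividing leaves a**2+2a+18.
The quadratic a**2+2a+18 has discriminant −68 < 0 and is irreducible over ℤ.

(4a+5)(a−1)(a−7)(a**2+2a+18)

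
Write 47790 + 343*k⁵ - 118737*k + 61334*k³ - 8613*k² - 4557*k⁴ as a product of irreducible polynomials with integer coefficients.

(7*k + 10)*(7*k - 3)*(7*k - 9)*(k² - 13*k + 177)

By the rational root theorem, k = 9/7 is a root, giving the factor (7*k - 9) and quotient 49*k⁴ - 588*k³ + 8006*k² + 9063*k - 5310.
Then k = -10/7 is a root, so (7*k + 10) divides it; the quotient is 7*k³ - 94*k² + 1278*k - 531.
Continuing, k = 3/7 is a root, so (7*k - 3) is a factor; dividing leaves k² - 13*k + 177.
The quadratic k² - 13*k + 177 has discriminant -539 < 0 and is irreducible over ℤ.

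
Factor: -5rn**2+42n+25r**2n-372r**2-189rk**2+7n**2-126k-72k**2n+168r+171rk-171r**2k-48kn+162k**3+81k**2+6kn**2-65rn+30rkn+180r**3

(4r-3k+n)(5r-6k-7)(9r+9k-n-6)

Group: 9r(20r**2-39rk+5rn-28r+18k**2-6kn+21k-7n) + (9k-n-6)(20r**2-39rk+5rn-28r+18k**2-6kn+21k-7n); both groups contain (20r**2-39rk+5rn-28r+18k**2-6kn+21k-7n), so (9r+9k-n-6) is a factor with cofactor 20r**2-39rk+5rn-28r+18k**2-6kn+21k-7n.
The cofactor groups again: 20r**2-39rk+5rn-28r+18k**2-6kn+21k-7n = 4r(5r-6k-7) + (-3k+n)(5r-6k-7); both groups contain (5r-6k-7), giving (4r-3k+n)(5r-6k-7).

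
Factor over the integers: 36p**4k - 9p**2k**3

9kp**2(2p - k)(2p + k)

Every term has a factor of 9p**2k. Then 4p**2 - k**2 = (2p)² − (k)².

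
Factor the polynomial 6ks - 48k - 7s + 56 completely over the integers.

(6k - 7)(s - 8)

Group as (6ks - 48k) + (-7s + 56) = 6k(s - 8) - 7(s - 8).
Both groups share the factor (s - 8).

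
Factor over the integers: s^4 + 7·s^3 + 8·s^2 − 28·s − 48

Among the possible rational roots, s = −3 is a root, giving the factor (s + 3) and quotient s^3 + 4·s^2 − 4·s − 16.
Continuing, s = 2 is a root, so (s − 2) divides it; the quotient is s^2 + 6·s + 8.
The remaining quadratic factors as (s + 4)(s + 2).

(s + 2)·(s + 3)·(s + 4)·(s − 2)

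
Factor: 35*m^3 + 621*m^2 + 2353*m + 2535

Trying the rational-root candidates, m = -15/7 is a root, so (7*m + 15) is a factor; dividing leaves 5*m^2 + 78*m + 169.
The remaining quadratic factors as (5*m + 13)(m + 13).

(5*m + 13)*(7*m + 15)*(m + 13)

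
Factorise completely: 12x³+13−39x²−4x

Group as (12x³−4x) + (−39x²+13) = 4x(3x²−1) − 13(3x²−1).
Both groups share the factor (3x²−1).

(4x−13)(3x²−1)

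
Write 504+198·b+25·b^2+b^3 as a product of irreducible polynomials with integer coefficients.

(b+12)·(b+6)·(b+7)

Among the possible rational roots, b = -12 is a root, giving the factor (b+12) and quotient b^2+13·b+42.
The remaining quadratic factors as (b+7)(b+6).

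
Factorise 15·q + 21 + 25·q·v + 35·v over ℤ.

Group as (25·q·v + 15·q) + (35·v + 21) = 5·q·(5·v + 3) + 7·(5·v + 3).
Both groups share the factor (5·v + 3).

(5·q + 7)·(5·v + 3)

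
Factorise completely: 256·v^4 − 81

(4·v + 3)·(4·v − 3)·(16·v^2 + 9)

Difference of squares twice: with A = 4·v and B = 3, A⁴ − B⁴ = (A² − B²)(A² + B²), and A² − B² factors again.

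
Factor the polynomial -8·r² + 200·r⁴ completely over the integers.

8·r²·(5·r + 1)·(5·r - 1)

Every term has a factor of 8·r². Then 25·r² - 1 = (5·r)² − (1)².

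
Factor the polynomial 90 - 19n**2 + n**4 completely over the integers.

(n + 3)(n - 3)(n**2 - 10)

Substitute u = n**2 to get a quadratic in u, then factor.
n**2 - 9 is a difference of squares.
n**2 - 10 is irreducible over ℤ (10 is not a perfect square).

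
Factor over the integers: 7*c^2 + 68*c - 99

(7*c - 9)*(c + 11)

Need a pair with product 7·(-99) = -693 and sum 68: that's 77 and -9.
Split the middle term: 7*c^2 + 77*c - 9*c - 99 = 7*c*(c + 11) - 9*(c + 11).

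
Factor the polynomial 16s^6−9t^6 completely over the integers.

Recognize a difference of squares with the parts 4s^3 and 3t^3.

−(3t^3−4s^3)(3t^3+4s^3)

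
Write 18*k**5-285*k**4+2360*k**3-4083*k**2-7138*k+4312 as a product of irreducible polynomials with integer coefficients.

Trying the rational-root candidates, k = 1/2 is a root, so (2*k-1) divides it; the quotient is 9*k**4-138*k**3+1111*k**2-1486*k-4312.
Next, k = -4/3 is a root, so (3*k+4) is a factor; dividing leaves 3*k**3-50*k**2+437*k-1078.
Then k = 11/3 is a root, so (3*k-11) is a factor; dividing leaves k**2-13*k+98.
The quadratic k**2-13*k+98 has discriminant -223 < 0 and is irreducible over ℤ.

(2*k-1)*(3*k+4)*(3*k-11)*(k**2-13*k+98)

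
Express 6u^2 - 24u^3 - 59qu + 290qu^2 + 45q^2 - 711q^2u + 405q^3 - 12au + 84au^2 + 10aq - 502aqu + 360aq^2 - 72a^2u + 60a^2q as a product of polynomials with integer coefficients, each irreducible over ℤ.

(2a + 9q - u)(5q - 6u)(6a + 9q - 4u + 1)

Group: 5q(12a^2 + 72aq - 14au + 2a + 81q^2 - 45qu + 9q + 4u^2 - u) - 6u(12a^2 + 72aq - 14au + 2a + 81q^2 - 45qu + 9q + 4u^2 - u); both groups contain (12a^2 + 72aq - 14au + 2a + 81q^2 - 45qu + 9q + 4u^2 - u), so (5q - 6u) is a factor with cofactor 12a^2 + 72aq - 14au + 2a + 81q^2 - 45qu + 9q + 4u^2 - u.
The cofactor groups again: 12a^2 + 72aq - 14au + 2a + 81q^2 - 45qu + 9q + 4u^2 - u = 2a(6a + 9q - 4u + 1) + (9q - u)(6a + 9q - 4u + 1); both groups contain (6a + 9q - 4u + 1), giving (2a + 9q - u)(6a + 9q - 4u + 1).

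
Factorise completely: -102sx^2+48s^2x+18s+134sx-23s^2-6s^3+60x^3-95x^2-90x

Group: 2s(-3s^2+18sx+2s-15x^2-10x) + (-4x+9)(-3s^2+18sx+2s-15x^2-10x); both groups contain (-3s^2+18sx+2s-15x^2-10x), so (2s-4x+9) is a factor with cofactor -3s^2+18sx+2s-15x^2-10x.
The cofactor groups again: -3s^2+18sx+2s-15x^2-10x = -3s(s-5x) + (3x+2)(s-5x); both groups contain (s-5x), giving -(3s-3x-2)(s-5x).

-(2s-4x+9)(3s-3x-2)(s-5x)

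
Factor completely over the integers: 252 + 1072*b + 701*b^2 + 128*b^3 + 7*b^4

(7*b + 2)*(b + 2)*(b + 7)*(b + 9)

Testing divisors of the constant over divisors of the leading coefficient, b = -2 is a root, giving the factor (b + 2) and quotient 7*b^3 + 114*b^2 + 473*b + 126.
Next, b = -7 is a root, so (b + 7) divides it; the quotient is 7*b^2 + 65*b + 18.
The remaining quadratic factors as (b + 9)(7*b + 2).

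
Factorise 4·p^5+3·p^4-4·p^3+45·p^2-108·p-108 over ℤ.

(4·p+3)·(p+3)·(p-2)·(p^2-p+6)

Testing divisors of the constant over divisors of the leading coefficient, p = 2 is a root, so (p-2) is a factor; dividing leaves 4·p^4+11·p^3+18·p^2+81·p+54.
Next, p = -3/4 is a root, so (4·p+3) divides it; the quotient is p^3+2·p^2+3·p+18.
Continuing, p = -3 is a root, so (p+3) divides it; the quotient is p^2-p+6.
The quadratic p^2-p+6 has discriminant -23 < 0 and is irreducible over ℤ.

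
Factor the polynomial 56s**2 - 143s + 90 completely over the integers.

Need a pair with product 56·90 = 5040 and sum -143: that's -63 and -80.
Split the middle term: 56s**2 - 63s - 80s + 90 = 7s(8s - 9) - 10(8s - 9).

(7s - 10)(8s - 9)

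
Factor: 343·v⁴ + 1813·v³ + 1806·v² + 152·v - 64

Testing divisors of the constant over divisors of the leading coefficient, v = 1/7 is a root, so (7·v - 1) divides it; the quotient is 49·v³ + 266·v² + 296·v + 64.
Then v = -2/7 is a root, giving the factor (7·v + 2) and quotient 7·v² + 36·v + 32.
The remaining quadratic factors as (v + 4)(7·v + 8).

(7·v + 2)·(7·v + 8)·(7·v - 1)·(v + 4)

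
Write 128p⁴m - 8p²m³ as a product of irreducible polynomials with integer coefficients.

Pull out the common factor 8p²m; 16p² - m² is a difference of squares.

8mp²(4p - m)(4p + m)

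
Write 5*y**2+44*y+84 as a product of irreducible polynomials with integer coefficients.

(5*y+14)*(y+6)

Need a pair with product 5·84 = 420 and sum 44: that's 30 and 14.
Split the middle term: 5*y**2+30*y + 14*y+84 = 5*y*(y+6) + 14*(y+6).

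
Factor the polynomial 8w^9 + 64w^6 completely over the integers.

8w^6(w + 2)(w^2 - 2w + 4)

Every term has a factor of 8w^6; factoring it out leaves w^3 + 8.
Recognize a sum of cubes with the parts w and 2.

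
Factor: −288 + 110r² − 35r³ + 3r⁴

(3r + 4)(r − 3)(r − 4)(r − 6)

Trying the rational-root candidates, r = 3 is a root, so (r − 3) divides it; the quotient is 3r³ − 26r² + 32r + 96.
Continuing, r = 4 is a root, so (r − 4) is a factor; dividing leaves 3r² − 14r − 24.
The remaining quadratic factors as (3r + 4)(r − 6).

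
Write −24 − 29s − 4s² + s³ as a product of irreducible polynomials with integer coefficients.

(s + 1)(s + 3)(s − 8)

Among the possible rational roots, s = 8 is a root, so (s − 8) divides it; the quotient is s² + 4s + 3.
The remaining quadratic factors as (s + 1)(s + 3).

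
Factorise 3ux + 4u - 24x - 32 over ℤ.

(3x + 4)(u - 8)

Group as (3ux + 4u) + (-24x - 32) = u(3x + 4) - 8(3x + 4).
Both groups share the factor (3x + 4).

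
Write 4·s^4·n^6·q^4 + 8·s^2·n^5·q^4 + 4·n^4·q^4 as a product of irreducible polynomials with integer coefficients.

Every term has a factor of 4·n^4·q^4; factoring it out leaves s^4·n^2 + 2·s^2·n + 1.
Recognize a perfect-square trinomial with the parts s^2·n and 1.

4·n^4·q^4·(s^2·n + 1)^2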